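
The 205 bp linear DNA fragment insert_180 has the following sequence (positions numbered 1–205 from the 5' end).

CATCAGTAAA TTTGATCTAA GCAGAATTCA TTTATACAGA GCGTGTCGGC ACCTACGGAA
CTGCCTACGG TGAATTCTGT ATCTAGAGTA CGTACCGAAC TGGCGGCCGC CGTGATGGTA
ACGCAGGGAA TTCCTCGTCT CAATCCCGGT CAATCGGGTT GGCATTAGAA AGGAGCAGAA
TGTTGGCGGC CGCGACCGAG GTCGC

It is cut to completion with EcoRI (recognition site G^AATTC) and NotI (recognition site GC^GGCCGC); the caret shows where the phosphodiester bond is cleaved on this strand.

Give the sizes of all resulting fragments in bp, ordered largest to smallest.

EcoRI sites (GAATTC) start at positions 24, 72, 128.
EcoRI cuts after the first base of each site, so after positions 24, 72, 128.
NotI sites (GCGGCCGC) start at positions 103, 186.
NotI cuts after base 2 of each site, so after positions 104, 187.
Combined cut positions: 24, 72, 104, 128, 187.
Linear molecule, 5 cuts → 6 fragments:
  1–24 → 24 bp
  25–72 → 48 bp
  73–104 → 32 bp
  105–128 → 24 bp
  129–187 → 59 bp
  188–205 → 18 bp
Sorted largest to smallest: 59, 48, 32, 24, 24, 18 bp.

59, 48, 32, 24, 24, 18 bp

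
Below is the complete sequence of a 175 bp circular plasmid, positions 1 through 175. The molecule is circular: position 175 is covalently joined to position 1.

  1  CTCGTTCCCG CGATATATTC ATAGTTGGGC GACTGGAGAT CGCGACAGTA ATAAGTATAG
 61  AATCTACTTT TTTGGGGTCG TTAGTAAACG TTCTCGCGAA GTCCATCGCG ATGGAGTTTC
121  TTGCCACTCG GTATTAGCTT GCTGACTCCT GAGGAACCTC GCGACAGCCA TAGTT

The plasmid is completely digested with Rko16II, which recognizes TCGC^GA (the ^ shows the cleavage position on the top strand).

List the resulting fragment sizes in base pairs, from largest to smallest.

56, 54, 53, 12 bp

Rko16II sites (TCGCGA) start at positions 40, 94, 106, 159.
Rko16II cuts after base 4 of each site, so after positions 43, 97, 109, 162.
Circular molecule, 4 cuts → 4 fragments:
  44–97 → 54 bp
  98–109 → 12 bp
  110–162 → 53 bp
  163–175 then 1–43 → 13 + 43 = 56 bp
Sorted largest to smallest: 56, 54, 53, 12 bp.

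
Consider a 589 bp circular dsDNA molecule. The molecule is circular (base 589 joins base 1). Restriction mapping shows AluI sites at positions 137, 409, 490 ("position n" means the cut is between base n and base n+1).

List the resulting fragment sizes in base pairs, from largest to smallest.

272, 236, 81 bp

Circular molecule, 3 cuts → 3 fragments:
  409 − 137 = 272 bp
  490 − 409 = 81 bp
  wrap: 589 − 490 + 137 = 236 bp
Sorted largest to smallest: 272, 236, 81 bp.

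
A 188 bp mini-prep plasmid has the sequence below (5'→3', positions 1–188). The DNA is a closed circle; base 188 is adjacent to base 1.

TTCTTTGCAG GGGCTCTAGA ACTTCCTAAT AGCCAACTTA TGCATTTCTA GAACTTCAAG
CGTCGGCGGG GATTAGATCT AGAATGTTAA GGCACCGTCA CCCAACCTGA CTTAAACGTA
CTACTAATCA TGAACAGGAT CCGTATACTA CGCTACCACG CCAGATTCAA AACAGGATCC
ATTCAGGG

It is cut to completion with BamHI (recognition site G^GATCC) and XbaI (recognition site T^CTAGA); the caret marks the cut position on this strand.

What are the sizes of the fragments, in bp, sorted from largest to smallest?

59, 38, 32, 31, 28 bp

BamHI sites (GGATCC) start at positions 137, 175.
BamHI cuts after the first base of each site, so after positions 137, 175.
XbaI sites (TCTAGA) start at positions 15, 47, 78.
XbaI cuts after the first base of each site, so after positions 15, 47, 78.
Combined cut positions: 15, 47, 78, 137, 175.
Circular molecule, 5 cuts → 5 fragments:
  16–47 → 32 bp
  48–78 → 31 bp
  79–137 → 59 bp
  138–175 → 38 bp
  176–188 then 1–15 → 13 + 15 = 28 bp
Sorted largest to smallest: 59, 38, 32, 31, 28 bp.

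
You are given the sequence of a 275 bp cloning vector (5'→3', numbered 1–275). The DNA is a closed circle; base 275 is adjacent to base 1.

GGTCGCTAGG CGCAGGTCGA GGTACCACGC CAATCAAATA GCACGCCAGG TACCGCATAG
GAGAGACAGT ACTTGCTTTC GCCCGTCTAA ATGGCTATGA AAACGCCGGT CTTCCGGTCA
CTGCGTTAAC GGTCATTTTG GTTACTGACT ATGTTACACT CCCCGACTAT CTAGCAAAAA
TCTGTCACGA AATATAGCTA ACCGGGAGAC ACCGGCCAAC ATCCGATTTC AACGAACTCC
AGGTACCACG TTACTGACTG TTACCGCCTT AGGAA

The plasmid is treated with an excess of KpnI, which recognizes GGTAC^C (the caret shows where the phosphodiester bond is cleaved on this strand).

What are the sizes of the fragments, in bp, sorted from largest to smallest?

193, 54, 28 bp

KpnI sites (GGTACC) start at positions 21, 49, 242.
KpnI cuts after base 5 of each site (before the last base), so after positions 25, 53, 246.
Circular molecule, 3 cuts → 3 fragments:
  26–53 → 28 bp
  54–246 → 193 bp
  247–275 then 1–25 → 29 + 25 = 54 bp
Sorted largest to smallest: 193, 54, 28 bp.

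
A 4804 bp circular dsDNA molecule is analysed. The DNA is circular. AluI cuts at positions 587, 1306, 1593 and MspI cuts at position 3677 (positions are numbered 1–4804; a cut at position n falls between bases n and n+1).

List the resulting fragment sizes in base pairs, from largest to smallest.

Combined cut positions (sorted): 587, 1306, 1593, 3677.
Circular molecule, 4 cuts → 4 fragments:
  1306 − 587 = 719 bp
  1593 − 1306 = 287 bp
  3677 − 1593 = 2084 bp
  wrap: 4804 − 3677 + 587 = 1714 bp
Sorted largest to smallest: 2084, 1714, 719, 287 bp.

2084, 1714, 719, 287 bp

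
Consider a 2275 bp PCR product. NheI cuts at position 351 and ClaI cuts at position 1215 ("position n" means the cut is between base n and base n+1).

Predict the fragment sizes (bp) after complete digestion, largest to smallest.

Combined cut positions (sorted): 351, 1215.
Linear molecule, 2 cuts → 3 fragments:
  351 − 0 = 351 bp
  1215 − 351 = 864 bp
  2275 − 1215 = 1060 bp
Sorted largest to smallest: 1060, 864, 351 bp.

1060, 864, 351 bp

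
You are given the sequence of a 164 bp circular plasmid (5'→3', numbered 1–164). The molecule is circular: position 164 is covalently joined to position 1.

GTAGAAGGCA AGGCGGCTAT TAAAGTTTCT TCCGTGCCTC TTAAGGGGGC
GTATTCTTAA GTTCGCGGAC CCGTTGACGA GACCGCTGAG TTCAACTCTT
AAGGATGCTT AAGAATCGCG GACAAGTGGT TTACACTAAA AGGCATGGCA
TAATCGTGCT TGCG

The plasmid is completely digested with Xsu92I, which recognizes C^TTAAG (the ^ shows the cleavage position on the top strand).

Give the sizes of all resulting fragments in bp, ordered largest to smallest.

Xsu92I sites (CTTAAG) start at positions 40, 56, 98, 108.
Xsu92I cuts after the first base of each site, so after positions 40, 56, 98, 108.
Circular molecule, 4 cuts → 4 fragments:
  41–56 → 16 bp
  57–98 → 42 bp
  99–108 → 10 bp
  109–164 then 1–40 → 56 + 40 = 96 bp
Sorted largest to smallest: 96, 42, 16, 10 bp.

96, 42, 16, 10 bp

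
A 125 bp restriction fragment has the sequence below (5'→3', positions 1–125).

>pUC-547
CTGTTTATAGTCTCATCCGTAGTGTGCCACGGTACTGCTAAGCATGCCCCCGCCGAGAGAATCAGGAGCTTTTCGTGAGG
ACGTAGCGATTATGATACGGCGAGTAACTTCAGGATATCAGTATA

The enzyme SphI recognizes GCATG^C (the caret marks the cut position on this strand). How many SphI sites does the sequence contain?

1

GCATGC occurs starting at position 42.
SphI cuts at 1 site.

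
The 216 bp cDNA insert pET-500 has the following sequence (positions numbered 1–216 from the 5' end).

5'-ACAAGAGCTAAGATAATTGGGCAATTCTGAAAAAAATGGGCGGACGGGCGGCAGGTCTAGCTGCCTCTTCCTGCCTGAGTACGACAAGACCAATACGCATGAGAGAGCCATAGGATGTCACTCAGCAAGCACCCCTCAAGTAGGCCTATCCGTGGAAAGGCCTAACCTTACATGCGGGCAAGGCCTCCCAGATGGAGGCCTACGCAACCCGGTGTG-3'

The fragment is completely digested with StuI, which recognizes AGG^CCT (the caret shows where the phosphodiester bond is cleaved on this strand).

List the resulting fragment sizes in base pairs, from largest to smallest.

144, 23, 18, 16, 15 bp

StuI sites (AGGCCT) start at positions 142, 158, 181, 196.
StuI cuts after base 3 of each site, so after positions 144, 160, 183, 198.
Linear molecule, 4 cuts → 5 fragments:
  1–144 → 144 bp
  145–160 → 16 bp
  161–183 → 23 bp
  184–198 → 15 bp
  199–216 → 18 bp
Sorted largest to smallest: 144, 23, 18, 16, 15 bp.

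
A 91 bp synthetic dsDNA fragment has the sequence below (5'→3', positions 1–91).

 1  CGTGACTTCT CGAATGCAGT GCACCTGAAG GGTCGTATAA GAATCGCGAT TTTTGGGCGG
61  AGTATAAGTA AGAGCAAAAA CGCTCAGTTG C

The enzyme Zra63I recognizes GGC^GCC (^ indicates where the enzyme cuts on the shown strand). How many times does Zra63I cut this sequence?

No occurrence of GGCGCC is present in the sequence.
Zra63I does not cut: 0 sites.

0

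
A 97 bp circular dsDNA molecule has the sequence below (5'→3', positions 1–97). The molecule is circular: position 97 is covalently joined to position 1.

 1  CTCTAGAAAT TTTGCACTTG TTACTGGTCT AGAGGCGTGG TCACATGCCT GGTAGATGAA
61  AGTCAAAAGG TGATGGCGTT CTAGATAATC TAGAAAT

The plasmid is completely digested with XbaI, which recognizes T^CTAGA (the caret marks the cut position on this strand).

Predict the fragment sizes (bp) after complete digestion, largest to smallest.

XbaI sites (TCTAGA) start at positions 2, 28, 80, 89.
XbaI cuts after the first base of each site, so after positions 2, 28, 80, 89.
Circular molecule, 4 cuts → 4 fragments:
  3–28 → 26 bp
  29–80 → 52 bp
  81–89 → 9 bp
  90–97 then 1–2 → 8 + 2 = 10 bp
Sorted largest to smallest: 52, 26, 10, 9 bp.

52, 26, 10, 9 bp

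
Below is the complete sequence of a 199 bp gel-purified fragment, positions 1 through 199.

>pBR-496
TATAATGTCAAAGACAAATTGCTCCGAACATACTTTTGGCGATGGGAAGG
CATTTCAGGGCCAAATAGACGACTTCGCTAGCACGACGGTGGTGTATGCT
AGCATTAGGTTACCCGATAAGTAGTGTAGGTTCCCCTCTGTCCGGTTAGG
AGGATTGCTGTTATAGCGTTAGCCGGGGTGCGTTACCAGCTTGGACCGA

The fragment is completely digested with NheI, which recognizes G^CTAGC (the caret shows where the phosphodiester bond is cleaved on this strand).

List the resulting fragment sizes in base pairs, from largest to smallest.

101, 77, 21 bp

NheI sites (GCTAGC) start at positions 77, 98.
NheI cuts after the first base of each site, so after positions 77, 98.
Linear molecule, 2 cuts → 3 fragments:
  1–77 → 77 bp
  78–98 → 21 bp
  99–199 → 101 bp
Sorted largest to smallest: 101, 77, 21 bp.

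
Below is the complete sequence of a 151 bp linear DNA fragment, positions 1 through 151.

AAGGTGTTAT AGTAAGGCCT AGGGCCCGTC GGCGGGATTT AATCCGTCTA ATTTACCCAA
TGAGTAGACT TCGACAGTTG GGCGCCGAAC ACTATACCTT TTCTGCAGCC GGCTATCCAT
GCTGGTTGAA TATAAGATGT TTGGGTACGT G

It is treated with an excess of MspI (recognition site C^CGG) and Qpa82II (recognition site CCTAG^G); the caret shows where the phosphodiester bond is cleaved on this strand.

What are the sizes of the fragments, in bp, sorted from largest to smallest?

87, 42, 22 bp

The MspI site (CCGG) starts at position 109.
MspI cuts after the first base of each site, so after position 109.
The Qpa82II site (CCTAGG) starts at position 18.
Qpa82II cuts after base 5 of each site (before the last base), so after position 22.
Combined cut positions: 22, 109.
Linear molecule, 2 cuts → 3 fragments:
  1–22 → 22 bp
  23–109 → 87 bp
  110–151 → 42 bp
Sorted largest to smallest: 87, 42, 22 bp.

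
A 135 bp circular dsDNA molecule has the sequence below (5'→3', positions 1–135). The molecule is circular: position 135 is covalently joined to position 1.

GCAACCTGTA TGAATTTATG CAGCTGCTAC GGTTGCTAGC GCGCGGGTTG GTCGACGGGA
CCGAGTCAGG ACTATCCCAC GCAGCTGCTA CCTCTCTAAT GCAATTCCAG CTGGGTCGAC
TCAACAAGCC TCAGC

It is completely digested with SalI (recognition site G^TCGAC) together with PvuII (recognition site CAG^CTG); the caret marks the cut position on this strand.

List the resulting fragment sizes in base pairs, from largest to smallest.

43, 33, 28, 26, 5 bp

SalI sites (GTCGAC) start at positions 51, 115.
SalI cuts after the first base of each site, so after positions 51, 115.
PvuII sites (CAGCTG) start at positions 21, 82, 108.
PvuII cuts after base 3 of each site, so after positions 23, 84, 110.
Combined cut positions: 23, 51, 84, 110, 115.
Circular molecule, 5 cuts → 5 fragments:
  24–51 → 28 bp
  52–84 → 33 bp
  85–110 → 26 bp
  111–115 → 5 bp
  116–135 then 1–23 → 20 + 23 = 43 bp
Sorted largest to smallest: 43, 33, 28, 26, 5 bp.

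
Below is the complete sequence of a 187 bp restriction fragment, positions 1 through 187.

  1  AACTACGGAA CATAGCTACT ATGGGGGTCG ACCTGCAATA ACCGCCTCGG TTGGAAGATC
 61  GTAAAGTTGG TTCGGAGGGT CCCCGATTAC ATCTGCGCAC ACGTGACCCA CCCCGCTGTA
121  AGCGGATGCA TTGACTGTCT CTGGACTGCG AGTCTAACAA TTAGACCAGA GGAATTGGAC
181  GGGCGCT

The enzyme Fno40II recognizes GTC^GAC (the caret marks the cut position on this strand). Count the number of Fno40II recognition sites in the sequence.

1

GTCGAC occurs starting at position 27.
Fno40II cuts at 1 site.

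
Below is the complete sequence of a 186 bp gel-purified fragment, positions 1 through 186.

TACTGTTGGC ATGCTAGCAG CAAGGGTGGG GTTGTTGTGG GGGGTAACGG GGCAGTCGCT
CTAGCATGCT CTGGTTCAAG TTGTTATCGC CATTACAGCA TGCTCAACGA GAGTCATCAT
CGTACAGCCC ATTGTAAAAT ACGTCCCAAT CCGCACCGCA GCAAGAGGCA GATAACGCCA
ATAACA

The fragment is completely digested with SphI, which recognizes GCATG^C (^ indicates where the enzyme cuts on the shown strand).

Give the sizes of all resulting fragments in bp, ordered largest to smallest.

SphI sites (GCATGC) start at positions 9, 64, 98.
SphI cuts after base 5 of each site (before the last base), so after positions 13, 68, 102.
Linear molecule, 3 cuts → 4 fragments:
  1–13 → 13 bp
  14–68 → 55 bp
  69–102 → 34 bp
  103–186 → 84 bp
Sorted largest to smallest: 84, 55, 34, 13 bp.

84, 55, 34, 13 bp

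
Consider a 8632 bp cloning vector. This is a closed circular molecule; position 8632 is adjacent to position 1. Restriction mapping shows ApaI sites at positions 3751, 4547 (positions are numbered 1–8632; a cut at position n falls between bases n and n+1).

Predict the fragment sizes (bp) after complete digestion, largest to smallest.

7836, 796 bp

Circular molecule, 2 cuts → 2 fragments:
  4547 − 3751 = 796 bp
  wrap: 8632 − 4547 + 3751 = 7836 bp
Sorted largest to smallest: 7836, 796 bp.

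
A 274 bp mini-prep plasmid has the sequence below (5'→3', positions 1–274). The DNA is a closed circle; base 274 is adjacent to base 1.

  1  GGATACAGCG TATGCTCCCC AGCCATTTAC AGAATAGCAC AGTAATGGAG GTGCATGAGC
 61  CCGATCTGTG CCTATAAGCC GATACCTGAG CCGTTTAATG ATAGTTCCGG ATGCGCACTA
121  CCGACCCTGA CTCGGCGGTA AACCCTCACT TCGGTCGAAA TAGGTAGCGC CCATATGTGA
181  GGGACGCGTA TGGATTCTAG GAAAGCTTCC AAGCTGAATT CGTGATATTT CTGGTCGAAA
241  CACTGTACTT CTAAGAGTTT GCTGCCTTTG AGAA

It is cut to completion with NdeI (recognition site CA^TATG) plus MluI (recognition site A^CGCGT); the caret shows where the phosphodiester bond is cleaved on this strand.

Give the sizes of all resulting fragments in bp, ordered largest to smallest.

263, 11 bp

The NdeI site (CATATG) starts at position 172.
NdeI cuts after base 2 of each site, so after position 173.
The MluI site (ACGCGT) starts at position 184.
MluI cuts after the first base of each site, so after position 184.
Combined cut positions: 173, 184.
Circular molecule, 2 cuts → 2 fragments:
  174–184 → 11 bp
  185–274 then 1–173 → 90 + 173 = 263 bp
Sorted largest to smallest: 263, 11 bp.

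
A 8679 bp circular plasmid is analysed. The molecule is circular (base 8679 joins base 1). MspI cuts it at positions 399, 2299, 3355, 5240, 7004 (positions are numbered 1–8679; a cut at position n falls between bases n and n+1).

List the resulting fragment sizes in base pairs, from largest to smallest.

Circular molecule, 5 cuts → 5 fragments:
  2299 − 399 = 1900 bp
  3355 − 2299 = 1056 bp
  5240 − 3355 = 1885 bp
  7004 − 5240 = 1764 bp
  wrap: 8679 − 7004 + 399 = 2074 bp
Sorted largest to smallest: 2074, 1900, 1885, 1764, 1056 bp.

2074, 1900, 1885, 1764, 1056 bp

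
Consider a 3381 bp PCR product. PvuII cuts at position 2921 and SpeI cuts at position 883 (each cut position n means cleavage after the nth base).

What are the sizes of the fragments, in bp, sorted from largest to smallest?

2038, 883, 460 bp

Combined cut positions (sorted): 883, 2921.
Linear molecule, 2 cuts → 3 fragments:
  883 − 0 = 883 bp
  2921 − 883 = 2038 bp
  3381 − 2921 = 460 bp
Sorted largest to smallest: 2038, 883, 460 bp.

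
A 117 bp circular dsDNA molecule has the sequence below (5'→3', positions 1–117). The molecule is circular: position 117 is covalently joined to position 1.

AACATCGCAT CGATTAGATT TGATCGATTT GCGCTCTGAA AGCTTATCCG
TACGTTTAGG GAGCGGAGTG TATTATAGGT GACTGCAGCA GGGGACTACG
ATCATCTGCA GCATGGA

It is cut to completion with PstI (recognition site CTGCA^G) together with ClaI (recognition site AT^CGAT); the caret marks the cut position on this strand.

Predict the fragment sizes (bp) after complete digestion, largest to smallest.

63, 23, 17, 14 bp

PstI sites (CTGCAG) start at positions 83, 106.
PstI cuts after base 5 of each site (before the last base), so after positions 87, 110.
ClaI sites (ATCGAT) start at positions 9, 23.
ClaI cuts after base 2 of each site, so after positions 10, 24.
Combined cut positions: 10, 24, 87, 110.
Circular molecule, 4 cuts → 4 fragments:
  11–24 → 14 bp
  25–87 → 63 bp
  88–110 → 23 bp
  111–117 then 1–10 → 7 + 10 = 17 bp
Sorted largest to smallest: 63, 23, 17, 14 bp.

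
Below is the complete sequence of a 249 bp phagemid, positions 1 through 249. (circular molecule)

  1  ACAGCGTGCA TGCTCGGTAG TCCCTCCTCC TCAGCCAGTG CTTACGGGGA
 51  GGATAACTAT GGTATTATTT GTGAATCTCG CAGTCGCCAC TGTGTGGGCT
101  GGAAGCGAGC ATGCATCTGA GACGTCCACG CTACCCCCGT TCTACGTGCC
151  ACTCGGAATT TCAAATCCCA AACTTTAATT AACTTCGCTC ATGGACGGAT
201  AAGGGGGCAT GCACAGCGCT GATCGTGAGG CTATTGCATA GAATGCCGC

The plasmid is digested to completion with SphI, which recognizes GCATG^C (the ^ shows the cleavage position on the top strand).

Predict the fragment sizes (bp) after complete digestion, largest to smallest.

SphI sites (GCATGC) start at positions 8, 109, 207.
SphI cuts after base 5 of each site (before the last base), so after positions 12, 113, 211.
Circular molecule, 3 cuts → 3 fragments:
  13–113 → 101 bp
  114–211 → 98 bp
  212–249 then 1–12 → 38 + 12 = 50 bp
Sorted largest to smallest: 101, 98, 50 bp.

101, 98, 50 bp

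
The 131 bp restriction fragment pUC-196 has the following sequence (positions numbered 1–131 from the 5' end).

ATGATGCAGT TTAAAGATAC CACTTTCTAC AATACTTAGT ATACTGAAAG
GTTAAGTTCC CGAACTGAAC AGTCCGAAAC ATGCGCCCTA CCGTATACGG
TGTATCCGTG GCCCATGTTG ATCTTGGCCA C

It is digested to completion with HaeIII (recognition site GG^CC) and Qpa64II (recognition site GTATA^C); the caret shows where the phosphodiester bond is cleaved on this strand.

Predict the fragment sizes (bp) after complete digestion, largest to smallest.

54, 43, 16, 14, 4 bp

HaeIII sites (GGCC) start at positions 110, 126.
HaeIII cuts after base 2 of each site, so after positions 111, 127.
Qpa64II sites (GTATAC) start at positions 39, 93.
Qpa64II cuts after base 5 of each site (before the last base), so after positions 43, 97.
Combined cut positions: 43, 97, 111, 127.
Linear molecule, 4 cuts → 5 fragments:
  1–43 → 43 bp
  44–97 → 54 bp
  98–111 → 14 bp
  112–127 → 16 bp
  128–131 → 4 bp
Sorted largest to smallest: 54, 43, 16, 14, 4 bp.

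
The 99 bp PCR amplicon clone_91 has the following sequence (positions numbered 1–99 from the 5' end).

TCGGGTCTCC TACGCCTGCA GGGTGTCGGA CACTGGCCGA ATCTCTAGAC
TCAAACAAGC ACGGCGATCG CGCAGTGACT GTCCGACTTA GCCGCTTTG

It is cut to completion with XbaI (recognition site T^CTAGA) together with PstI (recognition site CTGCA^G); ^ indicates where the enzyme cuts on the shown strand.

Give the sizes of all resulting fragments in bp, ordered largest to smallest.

55, 24, 20 bp

The XbaI site (TCTAGA) starts at position 44.
XbaI cuts after the first base of each site, so after position 44.
The PstI site (CTGCAG) starts at position 16.
PstI cuts after base 5 of each site (before the last base), so after position 20.
Combined cut positions: 20, 44.
Linear molecule, 2 cuts → 3 fragments:
  1–20 → 20 bp
  21–44 → 24 bp
  45–99 → 55 bp
Sorted largest to smallest: 55, 24, 20 bp.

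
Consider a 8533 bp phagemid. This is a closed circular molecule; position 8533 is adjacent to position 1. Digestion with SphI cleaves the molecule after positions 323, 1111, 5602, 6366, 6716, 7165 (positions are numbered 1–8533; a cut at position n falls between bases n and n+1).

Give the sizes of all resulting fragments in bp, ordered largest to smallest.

Circular molecule, 6 cuts → 6 fragments:
  1111 − 323 = 788 bp
  5602 − 1111 = 4491 bp
  6366 − 5602 = 764 bp
  6716 − 6366 = 350 bp
  7165 − 6716 = 449 bp
  wrap: 8533 − 7165 + 323 = 1691 bp
Sorted largest to smallest: 4491, 1691, 788, 764, 449, 350 bp.

4491, 1691, 788, 764, 449, 350 bp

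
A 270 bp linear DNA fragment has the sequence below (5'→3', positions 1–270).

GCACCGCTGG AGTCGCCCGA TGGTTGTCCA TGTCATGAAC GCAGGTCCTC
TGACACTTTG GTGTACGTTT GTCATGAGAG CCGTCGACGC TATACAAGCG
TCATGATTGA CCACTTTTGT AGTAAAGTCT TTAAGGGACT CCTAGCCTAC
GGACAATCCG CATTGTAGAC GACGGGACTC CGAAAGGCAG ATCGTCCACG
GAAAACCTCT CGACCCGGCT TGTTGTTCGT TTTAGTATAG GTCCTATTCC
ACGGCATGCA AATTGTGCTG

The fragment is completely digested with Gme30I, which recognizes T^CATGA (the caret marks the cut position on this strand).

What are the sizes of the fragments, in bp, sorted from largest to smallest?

Gme30I sites (TCATGA) start at positions 33, 72, 101.
Gme30I cuts after the first base of each site, so after positions 33, 72, 101.
Linear molecule, 3 cuts → 4 fragments:
  1–33 → 33 bp
  34–72 → 39 bp
  73–101 → 29 bp
  102–270 → 169 bp
Sorted largest to smallest: 169, 39, 33, 29 bp.

169, 39, 33, 29 bp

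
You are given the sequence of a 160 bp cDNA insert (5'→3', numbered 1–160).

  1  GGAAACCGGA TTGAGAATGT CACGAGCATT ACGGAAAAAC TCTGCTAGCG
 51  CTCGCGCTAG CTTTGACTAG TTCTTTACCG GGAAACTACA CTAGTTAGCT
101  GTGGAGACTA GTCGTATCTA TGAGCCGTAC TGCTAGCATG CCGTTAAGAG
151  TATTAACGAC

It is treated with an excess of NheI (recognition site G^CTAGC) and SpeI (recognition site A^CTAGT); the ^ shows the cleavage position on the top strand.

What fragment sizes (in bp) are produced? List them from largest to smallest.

NheI sites (GCTAGC) start at positions 44, 56, 132.
NheI cuts after the first base of each site, so after positions 44, 56, 132.
SpeI sites (ACTAGT) start at positions 66, 90, 107.
SpeI cuts after the first base of each site, so after positions 66, 90, 107.
Combined cut positions: 44, 56, 66, 90, 107, 132.
Linear molecule, 6 cuts → 7 fragments:
  1–44 → 44 bp
  45–56 → 12 bp
  57–66 → 10 bp
  67–90 → 24 bp
  91–107 → 17 bp
  108–132 → 25 bp
  133–160 → 28 bp
Sorted largest to smallest: 44, 28, 25, 24, 17, 12, 10 bp.

44, 28, 25, 24, 17, 12, 10 bp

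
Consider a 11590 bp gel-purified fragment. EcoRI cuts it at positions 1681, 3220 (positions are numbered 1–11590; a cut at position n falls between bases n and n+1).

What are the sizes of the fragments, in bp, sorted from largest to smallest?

8370, 1681, 1539 bp

Linear molecule, 2 cuts → 3 fragments:
  1681 − 0 = 1681 bp
  3220 − 1681 = 1539 bp
  11590 − 3220 = 8370 bp
Sorted largest to smallest: 8370, 1681, 1539 bp.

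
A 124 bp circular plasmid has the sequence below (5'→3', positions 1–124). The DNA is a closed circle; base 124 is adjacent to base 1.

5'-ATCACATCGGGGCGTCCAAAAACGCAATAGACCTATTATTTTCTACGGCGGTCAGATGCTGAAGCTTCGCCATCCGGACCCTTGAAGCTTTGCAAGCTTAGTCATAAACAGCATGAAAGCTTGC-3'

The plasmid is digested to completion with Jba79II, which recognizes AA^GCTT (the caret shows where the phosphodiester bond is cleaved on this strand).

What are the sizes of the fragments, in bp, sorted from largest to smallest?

Jba79II sites (AAGCTT) start at positions 62, 85, 94, 117.
Jba79II cuts after base 2 of each site, so after positions 63, 86, 95, 118.
Circular molecule, 4 cuts → 4 fragments:
  64–86 → 23 bp
  87–95 → 9 bp
  96–118 → 23 bp
  119–124 then 1–63 → 6 + 63 = 69 bp
Sorted largest to smallest: 69, 23, 23, 9 bp.

69, 23, 23, 9 bp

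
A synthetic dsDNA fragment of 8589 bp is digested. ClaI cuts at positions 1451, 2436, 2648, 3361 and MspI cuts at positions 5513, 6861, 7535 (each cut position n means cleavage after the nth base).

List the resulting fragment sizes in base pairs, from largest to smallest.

2152, 1451, 1348, 1054, 985, 713, 674, 212 bp

Combined cut positions (sorted): 1451, 2436, 2648, 3361, 5513, 6861, 7535.
Linear molecule, 7 cuts → 8 fragments:
  1451 − 0 = 1451 bp
  2436 − 1451 = 985 bp
  2648 − 2436 = 212 bp
  3361 − 2648 = 713 bp
  5513 − 3361 = 2152 bp
  6861 − 5513 = 1348 bp
  7535 − 6861 = 674 bp
  8589 − 7535 = 1054 bp
Sorted largest to smallest: 2152, 1451, 1348, 1054, 985, 713, 674, 212 bp.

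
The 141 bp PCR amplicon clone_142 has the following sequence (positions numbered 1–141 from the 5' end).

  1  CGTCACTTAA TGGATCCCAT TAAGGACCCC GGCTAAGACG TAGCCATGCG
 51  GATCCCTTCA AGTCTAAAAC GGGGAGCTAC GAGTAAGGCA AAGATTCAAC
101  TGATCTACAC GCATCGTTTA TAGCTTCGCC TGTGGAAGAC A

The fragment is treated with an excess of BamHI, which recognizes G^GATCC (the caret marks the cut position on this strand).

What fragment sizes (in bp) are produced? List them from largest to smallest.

BamHI sites (GGATCC) start at positions 12, 50.
BamHI cuts after the first base of each site, so after positions 12, 50.
Linear molecule, 2 cuts → 3 fragments:
  1–12 → 12 bp
  13–50 → 38 bp
  51–141 → 91 bp
Sorted largest to smallest: 91, 38, 12 bp.

91, 38, 12 bp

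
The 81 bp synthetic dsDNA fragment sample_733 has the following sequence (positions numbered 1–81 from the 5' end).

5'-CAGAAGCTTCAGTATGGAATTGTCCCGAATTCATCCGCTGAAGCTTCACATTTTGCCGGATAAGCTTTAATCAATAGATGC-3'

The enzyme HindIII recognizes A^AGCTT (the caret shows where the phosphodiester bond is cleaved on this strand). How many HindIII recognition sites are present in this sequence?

3

AAGCTT occurs starting at positions 4, 41, 62.
HindIII cuts at 3 sites.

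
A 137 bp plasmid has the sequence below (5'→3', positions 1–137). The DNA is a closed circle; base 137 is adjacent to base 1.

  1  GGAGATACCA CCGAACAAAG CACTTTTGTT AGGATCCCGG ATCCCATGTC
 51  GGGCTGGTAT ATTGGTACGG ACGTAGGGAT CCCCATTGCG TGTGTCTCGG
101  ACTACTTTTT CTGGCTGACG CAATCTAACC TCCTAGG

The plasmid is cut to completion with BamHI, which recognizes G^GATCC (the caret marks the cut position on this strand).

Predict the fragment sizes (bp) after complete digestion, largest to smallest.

BamHI sites (GGATCC) start at positions 32, 39, 77.
BamHI cuts after the first base of each site, so after positions 32, 39, 77.
Circular molecule, 3 cuts → 3 fragments:
  33–39 → 7 bp
  40–77 → 38 bp
  78–137 then 1–32 → 60 + 32 = 92 bp
Sorted largest to smallest: 92, 38, 7 bp.

92, 38, 7 bp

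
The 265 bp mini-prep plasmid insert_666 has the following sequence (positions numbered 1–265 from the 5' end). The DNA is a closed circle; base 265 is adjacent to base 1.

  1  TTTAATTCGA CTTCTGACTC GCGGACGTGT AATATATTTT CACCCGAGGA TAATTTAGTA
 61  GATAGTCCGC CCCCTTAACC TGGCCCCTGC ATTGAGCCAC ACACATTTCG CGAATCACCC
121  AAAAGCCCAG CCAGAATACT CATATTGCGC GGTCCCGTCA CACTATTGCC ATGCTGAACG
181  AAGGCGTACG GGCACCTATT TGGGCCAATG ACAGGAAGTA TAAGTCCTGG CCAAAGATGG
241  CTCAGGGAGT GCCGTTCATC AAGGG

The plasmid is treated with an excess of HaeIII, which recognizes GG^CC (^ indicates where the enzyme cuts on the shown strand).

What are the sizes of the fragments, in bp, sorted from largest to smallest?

HaeIII sites (GGCC) start at positions 82, 203, 229.
HaeIII cuts after base 2 of each site, so after positions 83, 204, 230.
Circular molecule, 3 cuts → 3 fragments:
  84–204 → 121 bp
  205–230 → 26 bp
  231–265 then 1–83 → 35 + 83 = 118 bp
Sorted largest to smallest: 121, 118, 26 bp.

121, 118, 26 bp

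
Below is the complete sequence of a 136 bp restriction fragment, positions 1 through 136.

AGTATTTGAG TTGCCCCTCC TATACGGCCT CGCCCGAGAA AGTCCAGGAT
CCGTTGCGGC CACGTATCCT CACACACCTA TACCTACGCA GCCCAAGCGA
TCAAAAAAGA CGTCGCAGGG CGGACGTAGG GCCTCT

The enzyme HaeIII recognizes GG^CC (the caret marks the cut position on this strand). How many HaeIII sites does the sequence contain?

3

GGCC occurs starting at positions 26, 58, 130.
HaeIII cuts at 3 sites.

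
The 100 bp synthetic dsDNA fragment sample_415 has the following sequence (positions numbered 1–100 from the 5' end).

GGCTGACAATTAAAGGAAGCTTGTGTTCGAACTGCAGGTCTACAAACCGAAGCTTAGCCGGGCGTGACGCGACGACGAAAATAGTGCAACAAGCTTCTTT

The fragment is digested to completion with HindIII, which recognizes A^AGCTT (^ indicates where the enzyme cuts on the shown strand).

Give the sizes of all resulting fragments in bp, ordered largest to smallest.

HindIII sites (AAGCTT) start at positions 17, 50, 91.
HindIII cuts after the first base of each site, so after positions 17, 50, 91.
Linear molecule, 3 cuts → 4 fragments:
  1–17 → 17 bp
  18–50 → 33 bp
  51–91 → 41 bp
  92–100 → 9 bp
Sorted largest to smallest: 41, 33, 17, 9 bp.

41, 33, 17, 9 bp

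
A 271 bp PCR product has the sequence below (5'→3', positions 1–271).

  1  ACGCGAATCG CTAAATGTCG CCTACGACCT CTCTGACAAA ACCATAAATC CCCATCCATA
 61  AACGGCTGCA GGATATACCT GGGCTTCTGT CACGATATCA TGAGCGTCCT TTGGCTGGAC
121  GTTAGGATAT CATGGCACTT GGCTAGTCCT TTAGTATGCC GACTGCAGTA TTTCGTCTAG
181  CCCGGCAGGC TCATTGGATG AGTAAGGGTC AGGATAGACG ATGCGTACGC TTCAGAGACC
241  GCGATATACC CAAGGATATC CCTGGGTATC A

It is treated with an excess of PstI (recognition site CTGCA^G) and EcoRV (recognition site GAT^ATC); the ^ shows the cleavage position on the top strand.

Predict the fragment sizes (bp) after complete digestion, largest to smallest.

PstI sites (CTGCAG) start at positions 66, 163.
PstI cuts after base 5 of each site (before the last base), so after positions 70, 167.
EcoRV sites (GATATC) start at positions 94, 126, 255.
EcoRV cuts after base 3 of each site, so after positions 96, 128, 257.
Combined cut positions: 70, 96, 128, 167, 257.
Linear molecule, 5 cuts → 6 fragments:
  1–70 → 70 bp
  71–96 → 26 bp
  97–128 → 32 bp
  129–167 → 39 bp
  168–257 → 90 bp
  258–271 → 14 bp
Sorted largest to smallest: 90, 70, 39, 32, 26, 14 bp.

90, 70, 39, 32, 26, 14 bp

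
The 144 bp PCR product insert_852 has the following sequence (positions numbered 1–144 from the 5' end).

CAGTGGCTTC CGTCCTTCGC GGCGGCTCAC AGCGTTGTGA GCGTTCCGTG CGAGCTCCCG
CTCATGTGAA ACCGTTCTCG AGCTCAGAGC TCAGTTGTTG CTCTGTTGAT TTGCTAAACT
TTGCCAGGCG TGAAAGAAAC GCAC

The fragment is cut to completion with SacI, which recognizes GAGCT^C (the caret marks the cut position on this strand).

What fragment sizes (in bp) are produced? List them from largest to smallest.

SacI sites (GAGCTC) start at positions 52, 80, 87.
SacI cuts after base 5 of each site (before the last base), so after positions 56, 84, 91.
Linear molecule, 3 cuts → 4 fragments:
  1–56 → 56 bp
  57–84 → 28 bp
  85–91 → 7 bp
  92–144 → 53 bp
Sorted largest to smallest: 56, 53, 28, 7 bp.

56, 53, 28, 7 bp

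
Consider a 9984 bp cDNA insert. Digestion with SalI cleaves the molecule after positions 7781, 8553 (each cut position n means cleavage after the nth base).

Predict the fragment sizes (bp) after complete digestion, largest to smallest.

Linear molecule, 2 cuts → 3 fragments:
  7781 − 0 = 7781 bp
  8553 − 7781 = 772 bp
  9984 − 8553 = 1431 bp
Sorted largest to smallest: 7781, 1431, 772 bp.

7781, 1431, 772 bp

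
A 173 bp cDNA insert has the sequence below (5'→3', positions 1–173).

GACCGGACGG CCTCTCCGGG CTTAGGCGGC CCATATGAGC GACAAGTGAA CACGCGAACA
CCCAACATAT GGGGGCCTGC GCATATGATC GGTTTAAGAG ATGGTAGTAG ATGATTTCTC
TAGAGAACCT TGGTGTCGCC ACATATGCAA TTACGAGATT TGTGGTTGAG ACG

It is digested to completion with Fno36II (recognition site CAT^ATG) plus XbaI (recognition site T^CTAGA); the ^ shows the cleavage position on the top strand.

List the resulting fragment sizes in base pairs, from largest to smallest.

35, 34, 34, 29, 25, 16 bp

Fno36II sites (CATATG) start at positions 32, 66, 82, 142.
Fno36II cuts after base 3 of each site, so after positions 34, 68, 84, 144.
The XbaI site (TCTAGA) starts at position 119.
XbaI cuts after the first base of each site, so after position 119.
Combined cut positions: 34, 68, 84, 119, 144.
Linear molecule, 5 cuts → 6 fragments:
  1–34 → 34 bp
  35–68 → 34 bp
  69–84 → 16 bp
  85–119 → 35 bp
  120–144 → 25 bp
  145–173 → 29 bp
Sorted largest to smallest: 35, 34, 34, 29, 25, 16 bp.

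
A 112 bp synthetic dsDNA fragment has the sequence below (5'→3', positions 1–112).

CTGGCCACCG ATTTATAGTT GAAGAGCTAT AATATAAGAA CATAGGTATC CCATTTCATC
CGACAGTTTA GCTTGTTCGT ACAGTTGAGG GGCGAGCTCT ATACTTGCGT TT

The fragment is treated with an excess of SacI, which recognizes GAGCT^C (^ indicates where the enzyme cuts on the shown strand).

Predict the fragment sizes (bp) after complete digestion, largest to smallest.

98, 14 bp

The SacI site (GAGCTC) starts at position 94.
SacI cuts after base 5 of each site (before the last base), so after position 98.
Linear molecule, 1 cut → 2 fragments:
  1–98 → 98 bp
  99–112 → 14 bp
Sorted largest to smallest: 98, 14 bp.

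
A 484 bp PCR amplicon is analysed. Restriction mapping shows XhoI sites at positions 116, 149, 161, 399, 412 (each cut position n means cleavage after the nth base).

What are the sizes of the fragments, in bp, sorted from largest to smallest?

238, 116, 72, 33, 13, 12 bp

Linear molecule, 5 cuts → 6 fragments:
  116 − 0 = 116 bp
  149 − 116 = 33 bp
  161 − 149 = 12 bp
  399 − 161 = 238 bp
  412 − 399 = 13 bp
  484 − 412 = 72 bp
Sorted largest to smallest: 238, 116, 72, 33, 13, 12 bp.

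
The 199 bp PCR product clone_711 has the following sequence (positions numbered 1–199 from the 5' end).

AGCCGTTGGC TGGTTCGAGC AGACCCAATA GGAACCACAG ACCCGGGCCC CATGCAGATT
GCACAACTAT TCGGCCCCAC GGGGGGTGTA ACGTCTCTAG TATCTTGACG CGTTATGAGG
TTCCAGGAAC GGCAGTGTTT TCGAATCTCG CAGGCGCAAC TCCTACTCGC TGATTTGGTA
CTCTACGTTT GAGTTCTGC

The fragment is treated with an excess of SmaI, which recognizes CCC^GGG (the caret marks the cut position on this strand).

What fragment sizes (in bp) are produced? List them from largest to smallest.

155, 44 bp

The SmaI site (CCCGGG) starts at position 42.
SmaI cuts after base 3 of each site, so after position 44.
Linear molecule, 1 cut → 2 fragments:
  1–44 → 44 bp
  45–199 → 155 bp
Sorted largest to smallest: 155, 44 bp.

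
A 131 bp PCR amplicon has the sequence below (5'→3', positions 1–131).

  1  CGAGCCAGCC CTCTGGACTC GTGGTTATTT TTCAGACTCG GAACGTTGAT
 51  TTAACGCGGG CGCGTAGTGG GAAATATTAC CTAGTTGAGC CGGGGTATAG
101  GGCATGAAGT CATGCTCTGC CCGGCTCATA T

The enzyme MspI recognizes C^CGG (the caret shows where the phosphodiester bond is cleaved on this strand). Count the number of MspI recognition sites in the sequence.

2

CCGG occurs starting at positions 90, 121.
MspI cuts at 2 sites.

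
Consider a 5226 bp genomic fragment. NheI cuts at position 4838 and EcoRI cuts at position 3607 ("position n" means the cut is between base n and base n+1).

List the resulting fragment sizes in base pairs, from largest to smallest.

Combined cut positions (sorted): 3607, 4838.
Linear molecule, 2 cuts → 3 fragments:
  3607 − 0 = 3607 bp
  4838 − 3607 = 1231 bp
  5226 − 4838 = 388 bp
Sorted largest to smallest: 3607, 1231, 388 bp.

3607, 1231, 388 bp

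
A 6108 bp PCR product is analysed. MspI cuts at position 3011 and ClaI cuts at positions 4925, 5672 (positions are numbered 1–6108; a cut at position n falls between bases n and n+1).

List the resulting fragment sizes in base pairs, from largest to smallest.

Combined cut positions (sorted): 3011, 4925, 5672.
Linear molecule, 3 cuts → 4 fragments:
  3011 − 0 = 3011 bp
  4925 − 3011 = 1914 bp
  5672 − 4925 = 747 bp
  6108 − 5672 = 436 bp
Sorted largest to smallest: 3011, 1914, 747, 436 bp.

3011, 1914, 747, 436 bp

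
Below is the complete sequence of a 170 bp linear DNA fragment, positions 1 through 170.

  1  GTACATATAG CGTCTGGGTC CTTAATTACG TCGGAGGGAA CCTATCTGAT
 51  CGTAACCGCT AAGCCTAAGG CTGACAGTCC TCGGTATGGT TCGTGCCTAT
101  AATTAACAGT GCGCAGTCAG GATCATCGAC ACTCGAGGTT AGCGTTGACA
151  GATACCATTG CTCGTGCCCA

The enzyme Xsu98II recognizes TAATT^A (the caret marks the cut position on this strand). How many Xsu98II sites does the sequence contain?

TAATTA occurs starting at positions 23, 100.
Xsu98II cuts at 2 sites.

2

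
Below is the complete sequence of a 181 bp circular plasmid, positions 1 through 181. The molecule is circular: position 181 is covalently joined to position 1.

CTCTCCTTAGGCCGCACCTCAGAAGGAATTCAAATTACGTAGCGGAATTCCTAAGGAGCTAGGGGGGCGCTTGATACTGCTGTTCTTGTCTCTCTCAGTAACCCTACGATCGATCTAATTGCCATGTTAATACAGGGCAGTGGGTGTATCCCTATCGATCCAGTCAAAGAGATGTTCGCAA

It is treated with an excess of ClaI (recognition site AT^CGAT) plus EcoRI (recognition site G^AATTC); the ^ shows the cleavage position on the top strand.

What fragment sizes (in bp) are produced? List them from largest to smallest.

65, 52, 45, 19 bp

ClaI sites (ATCGAT) start at positions 109, 154.
ClaI cuts after base 2 of each site, so after positions 110, 155.
EcoRI sites (GAATTC) start at positions 26, 45.
EcoRI cuts after the first base of each site, so after positions 26, 45.
Combined cut positions: 26, 45, 110, 155.
Circular molecule, 4 cuts → 4 fragments:
  27–45 → 19 bp
  46–110 → 65 bp
  111–155 → 45 bp
  156–181 then 1–26 → 26 + 26 = 52 bp
Sorted largest to smallest: 65, 52, 45, 19 bp.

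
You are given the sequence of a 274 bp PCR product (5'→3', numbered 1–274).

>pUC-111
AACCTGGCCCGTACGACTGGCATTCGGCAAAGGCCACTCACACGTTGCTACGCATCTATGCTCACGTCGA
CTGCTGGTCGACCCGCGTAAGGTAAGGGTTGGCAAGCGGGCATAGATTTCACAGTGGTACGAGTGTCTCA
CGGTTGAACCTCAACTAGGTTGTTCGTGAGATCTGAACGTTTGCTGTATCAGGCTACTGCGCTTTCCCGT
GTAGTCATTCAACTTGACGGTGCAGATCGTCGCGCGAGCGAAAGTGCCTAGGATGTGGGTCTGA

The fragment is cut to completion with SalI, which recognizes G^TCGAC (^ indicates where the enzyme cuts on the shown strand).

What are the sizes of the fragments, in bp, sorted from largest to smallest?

197, 66, 11 bp

SalI sites (GTCGAC) start at positions 66, 77.
SalI cuts after the first base of each site, so after positions 66, 77.
Linear molecule, 2 cuts → 3 fragments:
  1–66 → 66 bp
  67–77 → 11 bp
  78–274 → 197 bp
Sorted largest to smallest: 197, 66, 11 bp.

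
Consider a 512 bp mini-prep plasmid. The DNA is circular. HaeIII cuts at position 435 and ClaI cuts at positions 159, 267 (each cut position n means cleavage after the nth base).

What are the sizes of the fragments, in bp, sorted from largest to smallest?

236, 168, 108 bp

Combined cut positions (sorted): 159, 267, 435.
Circular molecule, 3 cuts → 3 fragments:
  267 − 159 = 108 bp
  435 − 267 = 168 bp
  wrap: 512 − 435 + 159 = 236 bp
Sorted largest to smallest: 236, 168, 108 bp.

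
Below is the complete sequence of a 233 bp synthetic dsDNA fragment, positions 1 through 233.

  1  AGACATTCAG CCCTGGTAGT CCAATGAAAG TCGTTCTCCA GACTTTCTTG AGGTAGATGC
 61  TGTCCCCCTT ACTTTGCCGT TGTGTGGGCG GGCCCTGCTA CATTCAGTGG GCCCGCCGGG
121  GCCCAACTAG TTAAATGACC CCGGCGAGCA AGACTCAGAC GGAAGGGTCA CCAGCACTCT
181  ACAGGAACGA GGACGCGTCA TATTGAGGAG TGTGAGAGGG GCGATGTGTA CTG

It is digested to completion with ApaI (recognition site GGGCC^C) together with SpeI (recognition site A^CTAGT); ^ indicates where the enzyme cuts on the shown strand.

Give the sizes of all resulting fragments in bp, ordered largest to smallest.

ApaI sites (GGGCCC) start at positions 90, 109, 119.
ApaI cuts after base 5 of each site (before the last base), so after positions 94, 113, 123.
The SpeI site (ACTAGT) starts at position 126.
SpeI cuts after the first base of each site, so after position 126.
Combined cut positions: 94, 113, 123, 126.
Linear molecule, 4 cuts → 5 fragments:
  1–94 → 94 bp
  95–113 → 19 bp
  114–123 → 10 bp
  124–126 → 3 bp
  127–233 → 107 bp
Sorted largest to smallest: 107, 94, 19, 10, 3 bp.

107, 94, 19, 10, 3 bp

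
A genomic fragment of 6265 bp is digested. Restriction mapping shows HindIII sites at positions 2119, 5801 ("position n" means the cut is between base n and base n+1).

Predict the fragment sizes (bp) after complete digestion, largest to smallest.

Linear molecule, 2 cuts → 3 fragments:
  2119 − 0 = 2119 bp
  5801 − 2119 = 3682 bp
  6265 − 5801 = 464 bp
Sorted largest to smallest: 3682, 2119, 464 bp.

3682, 2119, 464 bp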